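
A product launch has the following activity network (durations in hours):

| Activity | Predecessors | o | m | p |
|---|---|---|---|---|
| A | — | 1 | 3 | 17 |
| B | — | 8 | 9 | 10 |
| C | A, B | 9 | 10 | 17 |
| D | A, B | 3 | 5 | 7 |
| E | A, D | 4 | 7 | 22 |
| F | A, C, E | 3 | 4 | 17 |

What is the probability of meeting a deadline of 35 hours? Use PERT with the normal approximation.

0.939

te_A = (1 + 4·3 + 17)/6 = 30/6 = 5; σ²_A = ((17−1)/6)² = 7.111
te_B = (8 + 4·9 + 10)/6 = 54/6 = 9; σ²_B = ((10−8)/6)² = 0.111
te_C = (9 + 4·10 + 17)/6 = 66/6 = 11; σ²_C = ((17−9)/6)² = 1.778
te_D = (3 + 4·5 + 7)/6 = 30/6 = 5; σ²_D = ((7−3)/6)² = 0.444
te_E = (4 + 4·7 + 22)/6 = 54/6 = 9; σ²_E = ((22−4)/6)² = 9.000
te_F = (3 + 4·4 + 17)/6 = 36/6 = 6; σ²_F = ((17−3)/6)² = 5.444

Forward pass:
ES_A = 0; EF_A = 5
ES_B = 0; EF_B = 9
ES_C = max(EF_A=5, EF_B=9) = 9; EF_C = 9+11 = 20
ES_D = max(EF_A=5, EF_B=9) = 9; EF_D = 9+5 = 14
ES_E = max(EF_A=5, EF_D=14) = 14; EF_E = 14+9 = 23
ES_F = max(EF_A=5, EF_C=20, EF_E=23) = 23; EF_F = 23+6 = 29
Expected project duration μ = 29 hours. Critical path: B → D → E → F.

Variance along critical path = 0.111 + 0.444 + 9.000 + 5.444 = 15.000; σ = √15.000 = 3.873 hours.
Z = (35 − 29) / 3.873 = 1.549
P(T ≤ 35) = Φ(1.549) ≈ 0.939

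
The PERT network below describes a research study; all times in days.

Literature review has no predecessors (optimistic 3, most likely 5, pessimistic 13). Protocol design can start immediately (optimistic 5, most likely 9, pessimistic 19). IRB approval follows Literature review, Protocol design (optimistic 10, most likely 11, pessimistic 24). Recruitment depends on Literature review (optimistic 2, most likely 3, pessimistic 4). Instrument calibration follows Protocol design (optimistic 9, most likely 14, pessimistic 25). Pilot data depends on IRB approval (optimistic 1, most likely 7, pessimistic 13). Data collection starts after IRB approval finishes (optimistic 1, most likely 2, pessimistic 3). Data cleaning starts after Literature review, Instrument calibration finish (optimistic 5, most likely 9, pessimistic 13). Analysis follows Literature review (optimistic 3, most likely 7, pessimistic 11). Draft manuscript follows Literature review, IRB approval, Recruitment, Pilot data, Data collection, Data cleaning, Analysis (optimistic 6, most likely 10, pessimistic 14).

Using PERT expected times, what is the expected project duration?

te_Literature review = (3 + 4·5 + 13)/6 = 36/6 = 6
te_Protocol design = (5 + 4·9 + 19)/6 = 60/6 = 10
te_IRB approval = (10 + 4·11 + 24)/6 = 78/6 = 13
te_Recruitment = (2 + 4·3 + 4)/6 = 18/6 = 3
te_Instrument calibration = (9 + 4·14 + 25)/6 = 90/6 = 15
te_Pilot data = (1 + 4·7 + 13)/6 = 42/6 = 7
te_Data collection = (1 + 4·2 + 3)/6 = 12/6 = 2
te_Data cleaning = (5 + 4·9 + 13)/6 = 54/6 = 9
te_Analysis = (3 + 4·7 + 11)/6 = 42/6 = 7
te_Draft manuscript = (6 + 4·10 + 14)/6 = 60/6 = 10

Forward pass:
ES_Literature review = 0; EF_Literature review = 6
ES_Protocol design = 0; EF_Protocol design = 10
ES_IRB approval = max(EF_Literature review=6, EF_Protocol design=10) = 10; EF_IRB approval = 10+13 = 23
ES_Recruitment = 6; EF_Recruitment = 6+3 = 9
ES_Instrument calibration = 10; EF_Instrument calibration = 10+15 = 25
ES_Pilot data = 23; EF_Pilot data = 23+7 = 30
ES_Data collection = 23; EF_Data collection = 23+2 = 25
ES_Data cleaning = max(EF_Literature review=6, EF_Instrument calibration=25) = 25; EF_Data cleaning = 25+9 = 34
ES_Analysis = 6; EF_Analysis = 6+7 = 13
ES_Draft manuscript = max(EF_Literature review=6, EF_IRB approval=23, EF_Recruitment=9, EF_Pilot data=30, EF_Data collection=25, EF_Data cleaning=34, EF_Analysis=13) = 34; EF_Draft manuscript = 34+10 = 44
Expected project duration μ = 44 days. Critical path: Protocol design → Instrument calibration → Data cleaning → Draft manuscript.

44 days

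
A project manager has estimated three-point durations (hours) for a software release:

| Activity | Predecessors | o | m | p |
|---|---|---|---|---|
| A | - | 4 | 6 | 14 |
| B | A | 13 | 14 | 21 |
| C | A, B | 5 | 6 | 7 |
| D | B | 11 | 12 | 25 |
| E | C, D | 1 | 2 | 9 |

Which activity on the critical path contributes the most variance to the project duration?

te_A = (4 + 4·6 + 14)/6 = 42/6 = 7; σ²_A = ((14−4)/6)² = 2.778
te_B = (13 + 4·14 + 21)/6 = 90/6 = 15; σ²_B = ((21−13)/6)² = 1.778
te_C = (5 + 4·6 + 7)/6 = 36/6 = 6; σ²_C = ((7−5)/6)² = 0.111
te_D = (11 + 4·12 + 25)/6 = 84/6 = 14; σ²_D = ((25−11)/6)² = 5.444
te_E = (1 + 4·2 + 9)/6 = 18/6 = 3; σ²_E = ((9−1)/6)² = 1.778

Forward pass:
ES_A = 0; EF_A = 7
ES_B = 7; EF_B = 7+15 = 22
ES_C = max(EF_A=7, EF_B=22) = 22; EF_C = 22+6 = 28
ES_D = 22; EF_D = 22+14 = 36
ES_E = max(EF_C=28, EF_D=36) = 36; EF_E = 36+3 = 39
Expected project duration μ = 39 hours. Critical path: A → B → D → E.

Variances on critical path: σ²_A=2.778, σ²_B=1.778, σ²_D=5.444, σ²_E=1.778.
Largest is σ²_D = 5.444.

D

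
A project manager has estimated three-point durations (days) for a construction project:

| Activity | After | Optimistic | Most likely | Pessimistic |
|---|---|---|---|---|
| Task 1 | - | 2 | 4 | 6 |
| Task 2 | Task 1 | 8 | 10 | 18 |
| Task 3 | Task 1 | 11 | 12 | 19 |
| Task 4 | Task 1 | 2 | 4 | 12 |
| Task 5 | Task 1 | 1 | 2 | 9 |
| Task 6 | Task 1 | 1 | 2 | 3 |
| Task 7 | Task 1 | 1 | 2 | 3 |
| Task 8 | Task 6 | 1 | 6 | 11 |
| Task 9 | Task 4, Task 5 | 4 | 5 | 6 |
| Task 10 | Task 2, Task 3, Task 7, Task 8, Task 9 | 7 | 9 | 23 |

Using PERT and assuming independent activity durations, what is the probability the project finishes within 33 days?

0.949

te_Task 1 = (2 + 4·4 + 6)/6 = 24/6 = 4; σ²_Task 1 = ((6−2)/6)² = 0.444
te_Task 2 = (8 + 4·10 + 18)/6 = 66/6 = 11; σ²_Task 2 = ((18−8)/6)² = 2.778
te_Task 3 = (11 + 4·12 + 19)/6 = 78/6 = 13; σ²_Task 3 = ((19−11)/6)² = 1.778
te_Task 4 = (2 + 4·4 + 12)/6 = 30/6 = 5; σ²_Task 4 = ((12−2)/6)² = 2.778
te_Task 5 = (1 + 4·2 + 9)/6 = 18/6 = 3; σ²_Task 5 = ((9−1)/6)² = 1.778
te_Task 6 = (1 + 4·2 + 3)/6 = 12/6 = 2; σ²_Task 6 = ((3−1)/6)² = 0.111
te_Task 7 = (1 + 4·2 + 3)/6 = 12/6 = 2; σ²_Task 7 = ((3−1)/6)² = 0.111
te_Task 8 = (1 + 4·6 + 11)/6 = 36/6 = 6; σ²_Task 8 = ((11−1)/6)² = 2.778
te_Task 9 = (4 + 4·5 + 6)/6 = 30/6 = 5; σ²_Task 9 = ((6−4)/6)² = 0.111
te_Task 10 = (7 + 4·9 + 23)/6 = 66/6 = 11; σ²_Task 10 = ((23−7)/6)² = 7.111

Forward pass:
ES_Task 1 = 0; EF_Task 1 = 4
ES_Task 2 = 4; EF_Task 2 = 4+11 = 15
ES_Task 3 = 4; EF_Task 3 = 4+13 = 17
ES_Task 4 = 4; EF_Task 4 = 4+5 = 9
ES_Task 5 = 4; EF_Task 5 = 4+3 = 7
ES_Task 6 = 4; EF_Task 6 = 4+2 = 6
ES_Task 7 = 4; EF_Task 7 = 4+2 = 6
ES_Task 8 = 6; EF_Task 8 = 6+6 = 12
ES_Task 9 = max(EF_Task 4=9, EF_Task 5=7) = 9; EF_Task 9 = 9+5 = 14
ES_Task 10 = max(EF_Task 2=15, EF_Task 3=17, EF_Task 7=6, EF_Task 8=12, EF_Task 9=14) = 17; EF_Task 10 = 17+11 = 28
Expected project duration μ = 28 days. Critical path: Task 1 → Task 3 → Task 10.

Variance along critical path = 0.444 + 1.778 + 7.111 = 9.333; σ = √9.333 = 3.055 days.
Z = (33 − 28) / 3.055 = 1.637
P(T ≤ 33) = Φ(1.637) ≈ 0.949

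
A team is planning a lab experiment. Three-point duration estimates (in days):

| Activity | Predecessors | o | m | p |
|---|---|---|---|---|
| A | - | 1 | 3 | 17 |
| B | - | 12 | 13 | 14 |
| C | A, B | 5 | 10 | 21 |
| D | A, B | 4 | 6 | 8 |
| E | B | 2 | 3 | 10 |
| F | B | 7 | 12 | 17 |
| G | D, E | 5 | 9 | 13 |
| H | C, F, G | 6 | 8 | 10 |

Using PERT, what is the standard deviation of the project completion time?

1.67 days

te_A = (1 + 4·3 + 17)/6 = 30/6 = 5; σ²_A = ((17−1)/6)² = 7.111
te_B = (12 + 4·13 + 14)/6 = 78/6 = 13; σ²_B = ((14−12)/6)² = 0.111
te_C = (5 + 4·10 + 21)/6 = 66/6 = 11; σ²_C = ((21−5)/6)² = 7.111
te_D = (4 + 4·6 + 8)/6 = 36/6 = 6; σ²_D = ((8−4)/6)² = 0.444
te_E = (2 + 4·3 + 10)/6 = 24/6 = 4; σ²_E = ((10−2)/6)² = 1.778
te_F = (7 + 4·12 + 17)/6 = 72/6 = 12; σ²_F = ((17−7)/6)² = 2.778
te_G = (5 + 4·9 + 13)/6 = 54/6 = 9; σ²_G = ((13−5)/6)² = 1.778
te_H = (6 + 4·8 + 10)/6 = 48/6 = 8; σ²_H = ((10−6)/6)² = 0.444

Forward pass:
ES_A = 0; EF_A = 5
ES_B = 0; EF_B = 13
ES_C = max(EF_A=5, EF_B=13) = 13; EF_C = 13+11 = 24
ES_D = max(EF_A=5, EF_B=13) = 13; EF_D = 13+6 = 19
ES_E = 13; EF_E = 13+4 = 17
ES_F = 13; EF_F = 13+12 = 25
ES_G = max(EF_D=19, EF_E=17) = 19; EF_G = 19+9 = 28
ES_H = max(EF_C=24, EF_F=25, EF_G=28) = 28; EF_H = 28+8 = 36
Expected project duration μ = 36 days. Critical path: B → D → G → H.

Variance along critical path = 0.111 + 0.444 + 1.778 + 0.444 = 2.778
σ = √2.778 = 1.667 days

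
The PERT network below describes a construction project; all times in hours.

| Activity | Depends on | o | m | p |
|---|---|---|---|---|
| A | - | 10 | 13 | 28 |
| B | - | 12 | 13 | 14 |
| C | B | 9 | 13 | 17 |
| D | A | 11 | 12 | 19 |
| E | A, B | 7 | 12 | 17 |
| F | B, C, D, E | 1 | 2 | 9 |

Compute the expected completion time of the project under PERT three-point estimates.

te_A = (10 + 4·13 + 28)/6 = 90/6 = 15
te_B = (12 + 4·13 + 14)/6 = 78/6 = 13
te_C = (9 + 4·13 + 17)/6 = 78/6 = 13
te_D = (11 + 4·12 + 19)/6 = 78/6 = 13
te_E = (7 + 4·12 + 17)/6 = 72/6 = 12
te_F = (1 + 4·2 + 9)/6 = 18/6 = 3

Forward pass:
ES_A = 0; EF_A = 15
ES_B = 0; EF_B = 13
ES_C = 13; EF_C = 13+13 = 26
ES_D = 15; EF_D = 15+13 = 28
ES_E = max(EF_A=15, EF_B=13) = 15; EF_E = 15+12 = 27
ES_F = max(EF_B=13, EF_C=26, EF_D=28, EF_E=27) = 28; EF_F = 28+3 = 31
Expected project duration μ = 31 hours. Critical path: A → D → F.

31 hours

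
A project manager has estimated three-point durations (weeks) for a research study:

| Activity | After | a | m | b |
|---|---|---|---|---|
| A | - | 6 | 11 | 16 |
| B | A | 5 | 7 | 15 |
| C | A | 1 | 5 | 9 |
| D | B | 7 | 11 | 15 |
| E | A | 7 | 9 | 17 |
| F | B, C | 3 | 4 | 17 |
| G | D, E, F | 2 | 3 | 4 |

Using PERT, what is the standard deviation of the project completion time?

2.73 weeks

te_A = (6 + 4·11 + 16)/6 = 66/6 = 11; σ²_A = ((16−6)/6)² = 2.778
te_B = (5 + 4·7 + 15)/6 = 48/6 = 8; σ²_B = ((15−5)/6)² = 2.778
te_C = (1 + 4·5 + 9)/6 = 30/6 = 5; σ²_C = ((9−1)/6)² = 1.778
te_D = (7 + 4·11 + 15)/6 = 66/6 = 11; σ²_D = ((15−7)/6)² = 1.778
te_E = (7 + 4·9 + 17)/6 = 60/6 = 10; σ²_E = ((17−7)/6)² = 2.778
te_F = (3 + 4·4 + 17)/6 = 36/6 = 6; σ²_F = ((17−3)/6)² = 5.444
te_G = (2 + 4·3 + 4)/6 = 18/6 = 3; σ²_G = ((4−2)/6)² = 0.111

Forward pass:
ES_A = 0; EF_A = 11
ES_B = 11; EF_B = 11+8 = 19
ES_C = 11; EF_C = 11+5 = 16
ES_D = 19; EF_D = 19+11 = 30
ES_E = 11; EF_E = 11+10 = 21
ES_F = max(EF_B=19, EF_C=16) = 19; EF_F = 19+6 = 25
ES_G = max(EF_D=30, EF_E=21, EF_F=25) = 30; EF_G = 30+3 = 33
Expected project duration μ = 33 weeks. Critical path: A → B → D → G.

Variance along critical path = 2.778 + 2.778 + 1.778 + 0.111 = 7.444
σ = √7.444 = 2.728 weeks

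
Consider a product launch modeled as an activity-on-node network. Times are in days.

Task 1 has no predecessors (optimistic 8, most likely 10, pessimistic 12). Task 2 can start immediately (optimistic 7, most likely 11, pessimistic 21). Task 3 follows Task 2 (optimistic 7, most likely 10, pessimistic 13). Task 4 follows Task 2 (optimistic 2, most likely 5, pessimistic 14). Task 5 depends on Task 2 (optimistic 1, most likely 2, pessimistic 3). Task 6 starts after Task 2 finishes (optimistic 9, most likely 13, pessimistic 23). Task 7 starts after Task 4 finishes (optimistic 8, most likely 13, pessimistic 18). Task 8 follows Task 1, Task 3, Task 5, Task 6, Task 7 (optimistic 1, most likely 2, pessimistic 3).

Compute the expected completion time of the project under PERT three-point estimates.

te_Task 1 = (8 + 4·10 + 12)/6 = 60/6 = 10
te_Task 2 = (7 + 4·11 + 21)/6 = 72/6 = 12
te_Task 3 = (7 + 4·10 + 13)/6 = 60/6 = 10
te_Task 4 = (2 + 4·5 + 14)/6 = 36/6 = 6
te_Task 5 = (1 + 4·2 + 3)/6 = 12/6 = 2
te_Task 6 = (9 + 4·13 + 23)/6 = 84/6 = 14
te_Task 7 = (8 + 4·13 + 18)/6 = 78/6 = 13
te_Task 8 = (1 + 4·2 + 3)/6 = 12/6 = 2

Forward pass:
ES_Task 1 = 0; EF_Task 1 = 10
ES_Task 2 = 0; EF_Task 2 = 12
ES_Task 3 = 12; EF_Task 3 = 12+10 = 22
ES_Task 4 = 12; EF_Task 4 = 12+6 = 18
ES_Task 5 = 12; EF_Task 5 = 12+2 = 14
ES_Task 6 = 12; EF_Task 6 = 12+14 = 26
ES_Task 7 = 18; EF_Task 7 = 18+13 = 31
ES_Task 8 = max(EF_Task 1=10, EF_Task 3=22, EF_Task 5=14, EF_Task 6=26, EF_Task 7=31) = 31; EF_Task 8 = 31+2 = 33
Expected project duration μ = 33 days. Critical path: Task 2 → Task 4 → Task 7 → Task 8.

33 days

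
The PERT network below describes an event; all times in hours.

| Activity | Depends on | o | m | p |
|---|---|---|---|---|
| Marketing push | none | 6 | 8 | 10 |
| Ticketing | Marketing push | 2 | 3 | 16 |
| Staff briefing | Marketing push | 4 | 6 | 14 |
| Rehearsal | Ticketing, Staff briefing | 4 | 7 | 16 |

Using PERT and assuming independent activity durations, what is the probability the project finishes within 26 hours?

0.868

te_Marketing push = (6 + 4·8 + 10)/6 = 48/6 = 8; σ²_Marketing push = ((10−6)/6)² = 0.444
te_Ticketing = (2 + 4·3 + 16)/6 = 30/6 = 5; σ²_Ticketing = ((16−2)/6)² = 5.444
te_Staff briefing = (4 + 4·6 + 14)/6 = 42/6 = 7; σ²_Staff briefing = ((14−4)/6)² = 2.778
te_Rehearsal = (4 + 4·7 + 16)/6 = 48/6 = 8; σ²_Rehearsal = ((16−4)/6)² = 4.000

Forward pass:
ES_Marketing push = 0; EF_Marketing push = 8
ES_Ticketing = 8; EF_Ticketing = 8+5 = 13
ES_Staff briefing = 8; EF_Staff briefing = 8+7 = 15
ES_Rehearsal = max(EF_Ticketing=13, EF_Staff briefing=15) = 15; EF_Rehearsal = 15+8 = 23
Expected project duration μ = 23 hours. Critical path: Marketing push → Staff briefing → Rehearsal.

Variance along critical path = 0.444 + 2.778 + 4.000 = 7.222; σ = √7.222 = 2.687 hours.
Z = (26 − 23) / 2.687 = 1.116
P(T ≤ 26) = Φ(1.116) ≈ 0.868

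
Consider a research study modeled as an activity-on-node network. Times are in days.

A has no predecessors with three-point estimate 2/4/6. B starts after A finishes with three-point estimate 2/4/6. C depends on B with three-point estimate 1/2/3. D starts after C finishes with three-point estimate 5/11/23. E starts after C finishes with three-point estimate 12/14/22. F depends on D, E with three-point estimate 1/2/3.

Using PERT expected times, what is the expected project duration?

te_A = (2 + 4·4 + 6)/6 = 24/6 = 4
te_B = (2 + 4·4 + 6)/6 = 24/6 = 4
te_C = (1 + 4·2 + 3)/6 = 12/6 = 2
te_D = (5 + 4·11 + 23)/6 = 72/6 = 12
te_E = (12 + 4·14 + 22)/6 = 90/6 = 15
te_F = (1 + 4·2 + 3)/6 = 12/6 = 2

Forward pass:
ES_A = 0; EF_A = 4
ES_B = 4; EF_B = 4+4 = 8
ES_C = 8; EF_C = 8+2 = 10
ES_D = 10; EF_D = 10+12 = 22
ES_E = 10; EF_E = 10+15 = 25
ES_F = max(EF_D=22, EF_E=25) = 25; EF_F = 25+2 = 27
Expected project duration μ = 27 days. Critical path: A → B → C → E → F.

27 days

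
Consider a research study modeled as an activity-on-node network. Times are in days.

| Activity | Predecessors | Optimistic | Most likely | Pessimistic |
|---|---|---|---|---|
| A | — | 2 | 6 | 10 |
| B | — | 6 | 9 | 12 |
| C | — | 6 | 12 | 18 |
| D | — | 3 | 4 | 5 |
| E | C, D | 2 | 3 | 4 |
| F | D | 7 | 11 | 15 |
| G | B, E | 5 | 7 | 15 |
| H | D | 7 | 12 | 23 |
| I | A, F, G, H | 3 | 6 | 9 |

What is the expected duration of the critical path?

te_A = (2 + 4·6 + 10)/6 = 36/6 = 6
te_B = (6 + 4·9 + 12)/6 = 54/6 = 9
te_C = (6 + 4·12 + 18)/6 = 72/6 = 12
te_D = (3 + 4·4 + 5)/6 = 24/6 = 4
te_E = (2 + 4·3 + 4)/6 = 18/6 = 3
te_F = (7 + 4·11 + 15)/6 = 66/6 = 11
te_G = (5 + 4·7 + 15)/6 = 48/6 = 8
te_H = (7 + 4·12 + 23)/6 = 78/6 = 13
te_I = (3 + 4·6 + 9)/6 = 36/6 = 6

Forward pass:
ES_A = 0; EF_A = 6
ES_B = 0; EF_B = 9
ES_C = 0; EF_C = 12
ES_D = 0; EF_D = 4
ES_E = max(EF_C=12, EF_D=4) = 12; EF_E = 12+3 = 15
ES_F = 4; EF_F = 4+11 = 15
ES_G = max(EF_B=9, EF_E=15) = 15; EF_G = 15+8 = 23
ES_H = 4; EF_H = 4+13 = 17
ES_I = max(EF_A=6, EF_F=15, EF_G=23, EF_H=17) = 23; EF_I = 23+6 = 29
Expected project duration μ = 29 days. Critical path: C → E → G → I.

29 days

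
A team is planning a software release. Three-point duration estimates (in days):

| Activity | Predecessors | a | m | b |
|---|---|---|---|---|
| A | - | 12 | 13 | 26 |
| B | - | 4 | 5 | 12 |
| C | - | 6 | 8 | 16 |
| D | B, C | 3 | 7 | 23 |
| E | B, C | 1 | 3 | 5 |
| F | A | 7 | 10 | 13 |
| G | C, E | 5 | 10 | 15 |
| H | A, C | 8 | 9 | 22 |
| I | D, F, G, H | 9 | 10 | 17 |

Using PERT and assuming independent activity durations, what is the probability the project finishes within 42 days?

0.920

te_A = (12 + 4·13 + 26)/6 = 90/6 = 15; σ²_A = ((26−12)/6)² = 5.444
te_B = (4 + 4·5 + 12)/6 = 36/6 = 6; σ²_B = ((12−4)/6)² = 1.778
te_C = (6 + 4·8 + 16)/6 = 54/6 = 9; σ²_C = ((16−6)/6)² = 2.778
te_D = (3 + 4·7 + 23)/6 = 54/6 = 9; σ²_D = ((23−3)/6)² = 11.111
te_E = (1 + 4·3 + 5)/6 = 18/6 = 3; σ²_E = ((5−1)/6)² = 0.444
te_F = (7 + 4·10 + 13)/6 = 60/6 = 10; σ²_F = ((13−7)/6)² = 1.000
te_G = (5 + 4·10 + 15)/6 = 60/6 = 10; σ²_G = ((15−5)/6)² = 2.778
te_H = (8 + 4·9 + 22)/6 = 66/6 = 11; σ²_H = ((22−8)/6)² = 5.444
te_I = (9 + 4·10 + 17)/6 = 66/6 = 11; σ²_I = ((17−9)/6)² = 1.778

Forward pass:
ES_A = 0; EF_A = 15
ES_B = 0; EF_B = 6
ES_C = 0; EF_C = 9
ES_D = max(EF_B=6, EF_C=9) = 9; EF_D = 9+9 = 18
ES_E = max(EF_B=6, EF_C=9) = 9; EF_E = 9+3 = 12
ES_F = 15; EF_F = 15+10 = 25
ES_G = max(EF_C=9, EF_E=12) = 12; EF_G = 12+10 = 22
ES_H = max(EF_A=15, EF_C=9) = 15; EF_H = 15+11 = 26
ES_I = max(EF_D=18, EF_F=25, EF_G=22, EF_H=26) = 26; EF_I = 26+11 = 37
Expected project duration μ = 37 days. Critical path: A → H → I.

Variance along critical path = 5.444 + 5.444 + 1.778 = 12.667; σ = √12.667 = 3.559 days.
Z = (42 − 37) / 3.559 = 1.405
P(T ≤ 42) = Φ(1.405) ≈ 0.920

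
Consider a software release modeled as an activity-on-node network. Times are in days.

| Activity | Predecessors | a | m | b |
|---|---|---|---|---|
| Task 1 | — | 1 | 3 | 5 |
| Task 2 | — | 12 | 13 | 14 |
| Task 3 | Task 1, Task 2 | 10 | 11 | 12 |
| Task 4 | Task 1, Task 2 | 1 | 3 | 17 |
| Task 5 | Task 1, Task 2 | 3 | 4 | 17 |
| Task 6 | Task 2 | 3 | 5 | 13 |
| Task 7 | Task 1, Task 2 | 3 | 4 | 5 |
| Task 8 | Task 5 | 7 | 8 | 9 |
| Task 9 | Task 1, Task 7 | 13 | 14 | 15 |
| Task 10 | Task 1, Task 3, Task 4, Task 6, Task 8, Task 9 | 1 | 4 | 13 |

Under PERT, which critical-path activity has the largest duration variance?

Task 10

te_Task 1 = (1 + 4·3 + 5)/6 = 18/6 = 3; σ²_Task 1 = ((5−1)/6)² = 0.444
te_Task 2 = (12 + 4·13 + 14)/6 = 78/6 = 13; σ²_Task 2 = ((14−12)/6)² = 0.111
te_Task 3 = (10 + 4·11 + 12)/6 = 66/6 = 11; σ²_Task 3 = ((12−10)/6)² = 0.111
te_Task 4 = (1 + 4·3 + 17)/6 = 30/6 = 5; σ²_Task 4 = ((17−1)/6)² = 7.111
te_Task 5 = (3 + 4·4 + 17)/6 = 36/6 = 6; σ²_Task 5 = ((17−3)/6)² = 5.444
te_Task 6 = (3 + 4·5 + 13)/6 = 36/6 = 6; σ²_Task 6 = ((13−3)/6)² = 2.778
te_Task 7 = (3 + 4·4 + 5)/6 = 24/6 = 4; σ²_Task 7 = ((5−3)/6)² = 0.111
te_Task 8 = (7 + 4·8 + 9)/6 = 48/6 = 8; σ²_Task 8 = ((9−7)/6)² = 0.111
te_Task 9 = (13 + 4·14 + 15)/6 = 84/6 = 14; σ²_Task 9 = ((15−13)/6)² = 0.111
te_Task 10 = (1 + 4·4 + 13)/6 = 30/6 = 5; σ²_Task 10 = ((13−1)/6)² = 4.000

Forward pass:
ES_Task 1 = 0; EF_Task 1 = 3
ES_Task 2 = 0; EF_Task 2 = 13
ES_Task 3 = max(EF_Task 1=3, EF_Task 2=13) = 13; EF_Task 3 = 13+11 = 24
ES_Task 4 = max(EF_Task 1=3, EF_Task 2=13) = 13; EF_Task 4 = 13+5 = 18
ES_Task 5 = max(EF_Task 1=3, EF_Task 2=13) = 13; EF_Task 5 = 13+6 = 19
ES_Task 6 = 13; EF_Task 6 = 13+6 = 19
ES_Task 7 = max(EF_Task 1=3, EF_Task 2=13) = 13; EF_Task 7 = 13+4 = 17
ES_Task 8 = 19; EF_Task 8 = 19+8 = 27
ES_Task 9 = max(EF_Task 1=3, EF_Task 7=17) = 17; EF_Task 9 = 17+14 = 31
ES_Task 10 = max(EF_Task 1=3, EF_Task 3=24, EF_Task 4=18, EF_Task 6=19, EF_Task 8=27, EF_Task 9=31) = 31; EF_Task 10 = 31+5 = 36
Expected project duration μ = 36 days. Critical path: Task 2 → Task 7 → Task 9 → Task 10.

Variances on critical path: σ²_Task 2=0.111, σ²_Task 7=0.111, σ²_Task 9=0.111, σ²_Task 10=4.000.
Largest is σ²_Task 10 = 4.000.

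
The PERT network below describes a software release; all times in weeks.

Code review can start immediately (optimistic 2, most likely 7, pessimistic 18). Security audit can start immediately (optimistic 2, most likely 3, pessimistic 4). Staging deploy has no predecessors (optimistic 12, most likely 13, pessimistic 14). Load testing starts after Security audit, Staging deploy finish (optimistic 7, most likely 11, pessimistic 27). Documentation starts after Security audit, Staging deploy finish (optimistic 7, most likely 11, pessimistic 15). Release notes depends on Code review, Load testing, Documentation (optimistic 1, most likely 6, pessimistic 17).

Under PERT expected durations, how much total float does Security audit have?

te_Code review = (2 + 4·7 + 18)/6 = 48/6 = 8
te_Security audit = (2 + 4·3 + 4)/6 = 18/6 = 3
te_Staging deploy = (12 + 4·13 + 14)/6 = 78/6 = 13
te_Load testing = (7 + 4·11 + 27)/6 = 78/6 = 13
te_Documentation = (7 + 4·11 + 15)/6 = 66/6 = 11
te_Release notes = (1 + 4·6 + 17)/6 = 42/6 = 7

Forward pass:
ES_Code review = 0; EF_Code review = 8
ES_Security audit = 0; EF_Security audit = 3
ES_Staging deploy = 0; EF_Staging deploy = 13
ES_Load testing = max(EF_Security audit=3, EF_Staging deploy=13) = 13; EF_Load testing = 13+13 = 26
ES_Documentation = max(EF_Security audit=3, EF_Staging deploy=13) = 13; EF_Documentation = 13+11 = 24
ES_Release notes = max(EF_Code review=8, EF_Load testing=26, EF_Documentation=24) = 26; EF_Release notes = 26+7 = 33
Expected project duration μ = 33 weeks. Critical path: Staging deploy → Load testing → Release notes.

Backward pass:
LF_Release notes = 33; LS_Release notes = 33−7 = 26
LF_Documentation = LS_Release notes = 26; LS_Documentation = 26−11 = 15
LF_Load testing = LS_Release notes = 26; LS_Load testing = 26−13 = 13
LF_Staging deploy = min(LS_Load testing=13, LS_Documentation=15) = 13; LS_Staging deploy = 13−13 = 0
LF_Security audit = min(LS_Load testing=13, LS_Documentation=15) = 13; LS_Security audit = 13−3 = 10
LF_Code review = LS_Release notes = 26; LS_Code review = 26−8 = 18
Slack_Security audit = LS_Security audit − ES_Security audit = 10 − 0 = 10

10 weeks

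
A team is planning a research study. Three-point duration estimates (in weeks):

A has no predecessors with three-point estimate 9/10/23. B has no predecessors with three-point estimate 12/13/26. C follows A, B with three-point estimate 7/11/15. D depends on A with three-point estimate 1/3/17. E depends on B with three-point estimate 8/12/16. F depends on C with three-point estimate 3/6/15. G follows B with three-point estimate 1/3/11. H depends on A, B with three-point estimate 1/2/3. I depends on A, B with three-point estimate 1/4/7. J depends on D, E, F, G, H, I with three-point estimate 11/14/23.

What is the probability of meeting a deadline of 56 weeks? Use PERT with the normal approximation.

0.980

te_A = (9 + 4·10 + 23)/6 = 72/6 = 12; σ²_A = ((23−9)/6)² = 5.444
te_B = (12 + 4·13 + 26)/6 = 90/6 = 15; σ²_B = ((26−12)/6)² = 5.444
te_C = (7 + 4·11 + 15)/6 = 66/6 = 11; σ²_C = ((15−7)/6)² = 1.778
te_D = (1 + 4·3 + 17)/6 = 30/6 = 5; σ²_D = ((17−1)/6)² = 7.111
te_E = (8 + 4·12 + 16)/6 = 72/6 = 12; σ²_E = ((16−8)/6)² = 1.778
te_F = (3 + 4·6 + 15)/6 = 42/6 = 7; σ²_F = ((15−3)/6)² = 4.000
te_G = (1 + 4·3 + 11)/6 = 24/6 = 4; σ²_G = ((11−1)/6)² = 2.778
te_H = (1 + 4·2 + 3)/6 = 12/6 = 2; σ²_H = ((3−1)/6)² = 0.111
te_I = (1 + 4·4 + 7)/6 = 24/6 = 4; σ²_I = ((7−1)/6)² = 1.000
te_J = (11 + 4·14 + 23)/6 = 90/6 = 15; σ²_J = ((23−11)/6)² = 4.000

Forward pass:
ES_A = 0; EF_A = 12
ES_B = 0; EF_B = 15
ES_C = max(EF_A=12, EF_B=15) = 15; EF_C = 15+11 = 26
ES_D = 12; EF_D = 12+5 = 17
ES_E = 15; EF_E = 15+12 = 27
ES_F = 26; EF_F = 26+7 = 33
ES_G = 15; EF_G = 15+4 = 19
ES_H = max(EF_A=12, EF_B=15) = 15; EF_H = 15+2 = 17
ES_I = max(EF_A=12, EF_B=15) = 15; EF_I = 15+4 = 19
ES_J = max(EF_D=17, EF_E=27, EF_F=33, EF_G=19, EF_H=17, EF_I=19) = 33; EF_J = 33+15 = 48
Expected project duration μ = 48 weeks. Critical path: B → C → F → J.

Variance along critical path = 5.444 + 1.778 + 4.000 + 4.000 = 15.222; σ = √15.222 = 3.902 weeks.
Z = (56 − 48) / 3.902 = 2.050
P(T ≤ 56) = Φ(2.050) ≈ 0.980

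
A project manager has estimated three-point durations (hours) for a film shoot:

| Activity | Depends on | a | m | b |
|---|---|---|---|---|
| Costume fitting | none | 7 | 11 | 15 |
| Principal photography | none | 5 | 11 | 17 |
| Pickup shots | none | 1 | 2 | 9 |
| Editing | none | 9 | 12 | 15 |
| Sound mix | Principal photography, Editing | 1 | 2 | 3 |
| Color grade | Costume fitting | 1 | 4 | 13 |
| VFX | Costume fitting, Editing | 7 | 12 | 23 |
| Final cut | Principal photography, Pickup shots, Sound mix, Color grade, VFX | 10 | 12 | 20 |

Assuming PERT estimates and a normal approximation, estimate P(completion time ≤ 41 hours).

te_Costume fitting = (7 + 4·11 + 15)/6 = 66/6 = 11; σ²_Costume fitting = ((15−7)/6)² = 1.778
te_Principal photography = (5 + 4·11 + 17)/6 = 66/6 = 11; σ²_Principal photography = ((17−5)/6)² = 4.000
te_Pickup shots = (1 + 4·2 + 9)/6 = 18/6 = 3; σ²_Pickup shots = ((9−1)/6)² = 1.778
te_Editing = (9 + 4·12 + 15)/6 = 72/6 = 12; σ²_Editing = ((15−9)/6)² = 1.000
te_Sound mix = (1 + 4·2 + 3)/6 = 12/6 = 2; σ²_Sound mix = ((3−1)/6)² = 0.111
te_Color grade = (1 + 4·4 + 13)/6 = 30/6 = 5; σ²_Color grade = ((13−1)/6)² = 4.000
te_VFX = (7 + 4·12 + 23)/6 = 78/6 = 13; σ²_VFX = ((23−7)/6)² = 7.111
te_Final cut = (10 + 4·12 + 20)/6 = 78/6 = 13; σ²_Final cut = ((20−10)/6)² = 2.778

Forward pass:
ES_Costume fitting = 0; EF_Costume fitting = 11
ES_Principal photography = 0; EF_Principal photography = 11
ES_Pickup shots = 0; EF_Pickup shots = 3
ES_Editing = 0; EF_Editing = 12
ES_Sound mix = max(EF_Principal photography=11, EF_Editing=12) = 12; EF_Sound mix = 12+2 = 14
ES_Color grade = 11; EF_Color grade = 11+5 = 16
ES_VFX = max(EF_Costume fitting=11, EF_Editing=12) = 12; EF_VFX = 12+13 = 25
ES_Final cut = max(EF_Principal photography=11, EF_Pickup shots=3, EF_Sound mix=14, EF_Color grade=16, EF_VFX=25) = 25; EF_Final cut = 25+13 = 38
Expected project duration μ = 38 hours. Critical path: Editing → VFX → Final cut.

Variance along critical path = 1.000 + 7.111 + 2.778 = 10.889; σ = √10.889 = 3.300 hours.
Z = (41 − 38) / 3.300 = 0.909
P(T ≤ 41) = Φ(0.909) ≈ 0.818

0.818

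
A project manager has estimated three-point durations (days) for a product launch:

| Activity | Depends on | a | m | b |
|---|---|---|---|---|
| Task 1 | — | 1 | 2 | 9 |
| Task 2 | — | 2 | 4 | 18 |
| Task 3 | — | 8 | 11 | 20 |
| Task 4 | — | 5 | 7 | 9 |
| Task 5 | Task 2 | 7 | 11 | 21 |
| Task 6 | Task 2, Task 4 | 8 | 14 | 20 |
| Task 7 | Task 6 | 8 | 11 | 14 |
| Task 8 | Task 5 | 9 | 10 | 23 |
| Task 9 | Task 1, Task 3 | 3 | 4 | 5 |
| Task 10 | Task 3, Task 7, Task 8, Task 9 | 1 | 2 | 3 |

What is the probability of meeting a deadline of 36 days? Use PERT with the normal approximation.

0.802

te_Task 1 = (1 + 4·2 + 9)/6 = 18/6 = 3; σ²_Task 1 = ((9−1)/6)² = 1.778
te_Task 2 = (2 + 4·4 + 18)/6 = 36/6 = 6; σ²_Task 2 = ((18−2)/6)² = 7.111
te_Task 3 = (8 + 4·11 + 20)/6 = 72/6 = 12; σ²_Task 3 = ((20−8)/6)² = 4.000
te_Task 4 = (5 + 4·7 + 9)/6 = 42/6 = 7; σ²_Task 4 = ((9−5)/6)² = 0.444
te_Task 5 = (7 + 4·11 + 21)/6 = 72/6 = 12; σ²_Task 5 = ((21−7)/6)² = 5.444
te_Task 6 = (8 + 4·14 + 20)/6 = 84/6 = 14; σ²_Task 6 = ((20−8)/6)² = 4.000
te_Task 7 = (8 + 4·11 + 14)/6 = 66/6 = 11; σ²_Task 7 = ((14−8)/6)² = 1.000
te_Task 8 = (9 + 4·10 + 23)/6 = 72/6 = 12; σ²_Task 8 = ((23−9)/6)² = 5.444
te_Task 9 = (3 + 4·4 + 5)/6 = 24/6 = 4; σ²_Task 9 = ((5−3)/6)² = 0.111
te_Task 10 = (1 + 4·2 + 3)/6 = 12/6 = 2; σ²_Task 10 = ((3−1)/6)² = 0.111

Forward pass:
ES_Task 1 = 0; EF_Task 1 = 3
ES_Task 2 = 0; EF_Task 2 = 6
ES_Task 3 = 0; EF_Task 3 = 12
ES_Task 4 = 0; EF_Task 4 = 7
ES_Task 5 = 6; EF_Task 5 = 6+12 = 18
ES_Task 6 = max(EF_Task 2=6, EF_Task 4=7) = 7; EF_Task 6 = 7+14 = 21
ES_Task 7 = 21; EF_Task 7 = 21+11 = 32
ES_Task 8 = 18; EF_Task 8 = 18+12 = 30
ES_Task 9 = max(EF_Task 1=3, EF_Task 3=12) = 12; EF_Task 9 = 12+4 = 16
ES_Task 10 = max(EF_Task 3=12, EF_Task 7=32, EF_Task 8=30, EF_Task 9=16) = 32; EF_Task 10 = 32+2 = 34
Expected project duration μ = 34 days. Critical path: Task 4 → Task 6 → Task 7 → Task 10.

Variance along critical path = 0.444 + 4.000 + 1.000 + 0.111 = 5.556; σ = √5.556 = 2.357 days.
Z = (36 − 34) / 2.357 = 0.849
P(T ≤ 36) = Φ(0.849) ≈ 0.802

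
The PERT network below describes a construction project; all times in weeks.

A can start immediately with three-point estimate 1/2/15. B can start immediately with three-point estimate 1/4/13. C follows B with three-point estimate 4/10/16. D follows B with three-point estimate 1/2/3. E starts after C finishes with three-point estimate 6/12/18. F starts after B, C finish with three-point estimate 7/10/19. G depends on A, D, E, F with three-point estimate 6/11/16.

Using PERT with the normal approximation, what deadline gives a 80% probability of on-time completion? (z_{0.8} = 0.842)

41.2 weeks

te_A = (1 + 4·2 + 15)/6 = 24/6 = 4; σ²_A = ((15−1)/6)² = 5.444
te_B = (1 + 4·4 + 13)/6 = 30/6 = 5; σ²_B = ((13−1)/6)² = 4.000
te_C = (4 + 4·10 + 16)/6 = 60/6 = 10; σ²_C = ((16−4)/6)² = 4.000
te_D = (1 + 4·2 + 3)/6 = 12/6 = 2; σ²_D = ((3−1)/6)² = 0.111
te_E = (6 + 4·12 + 18)/6 = 72/6 = 12; σ²_E = ((18−6)/6)² = 4.000
te_F = (7 + 4·10 + 19)/6 = 66/6 = 11; σ²_F = ((19−7)/6)² = 4.000
te_G = (6 + 4·11 + 16)/6 = 66/6 = 11; σ²_G = ((16−6)/6)² = 2.778

Forward pass:
ES_A = 0; EF_A = 4
ES_B = 0; EF_B = 5
ES_C = 5; EF_C = 5+10 = 15
ES_D = 5; EF_D = 5+2 = 7
ES_E = 15; EF_E = 15+12 = 27
ES_F = max(EF_B=5, EF_C=15) = 15; EF_F = 15+11 = 26
ES_G = max(EF_A=4, EF_D=7, EF_E=27, EF_F=26) = 27; EF_G = 27+11 = 38
Expected project duration μ = 38 weeks. Critical path: B → C → E → G.

Variance along critical path = 4.000 + 4.000 + 4.000 + 2.778 = 14.778; σ = 3.844 weeks.
D = μ + z·σ = 38 + 0.842·3.844 = 41.2 weeks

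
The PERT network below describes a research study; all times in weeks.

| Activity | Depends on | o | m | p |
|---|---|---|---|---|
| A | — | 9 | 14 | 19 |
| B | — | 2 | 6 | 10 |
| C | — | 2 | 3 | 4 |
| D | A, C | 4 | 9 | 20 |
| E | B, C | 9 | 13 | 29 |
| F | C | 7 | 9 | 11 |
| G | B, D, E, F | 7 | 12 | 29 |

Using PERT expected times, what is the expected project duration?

38 weeks

te_A = (9 + 4·14 + 19)/6 = 84/6 = 14
te_B = (2 + 4·6 + 10)/6 = 36/6 = 6
te_C = (2 + 4·3 + 4)/6 = 18/6 = 3
te_D = (4 + 4·9 + 20)/6 = 60/6 = 10
te_E = (9 + 4·13 + 29)/6 = 90/6 = 15
te_F = (7 + 4·9 + 11)/6 = 54/6 = 9
te_G = (7 + 4·12 + 29)/6 = 84/6 = 14

Forward pass:
ES_A = 0; EF_A = 14
ES_B = 0; EF_B = 6
ES_C = 0; EF_C = 3
ES_D = max(EF_A=14, EF_C=3) = 14; EF_D = 14+10 = 24
ES_E = max(EF_B=6, EF_C=3) = 6; EF_E = 6+15 = 21
ES_F = 3; EF_F = 3+9 = 12
ES_G = max(EF_B=6, EF_D=24, EF_E=21, EF_F=12) = 24; EF_G = 24+14 = 38
Expected project duration μ = 38 weeks. Critical path: A → D → G.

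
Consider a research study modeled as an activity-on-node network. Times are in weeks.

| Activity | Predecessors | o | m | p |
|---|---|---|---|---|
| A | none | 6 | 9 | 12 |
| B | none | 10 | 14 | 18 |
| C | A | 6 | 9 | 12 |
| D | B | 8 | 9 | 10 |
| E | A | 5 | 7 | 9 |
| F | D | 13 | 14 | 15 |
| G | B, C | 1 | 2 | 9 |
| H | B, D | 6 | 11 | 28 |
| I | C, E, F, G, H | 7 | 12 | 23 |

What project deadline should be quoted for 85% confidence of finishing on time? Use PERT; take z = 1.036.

te_A = (6 + 4·9 + 12)/6 = 54/6 = 9; σ²_A = ((12−6)/6)² = 1.000
te_B = (10 + 4·14 + 18)/6 = 84/6 = 14; σ²_B = ((18−10)/6)² = 1.778
te_C = (6 + 4·9 + 12)/6 = 54/6 = 9; σ²_C = ((12−6)/6)² = 1.000
te_D = (8 + 4·9 + 10)/6 = 54/6 = 9; σ²_D = ((10−8)/6)² = 0.111
te_E = (5 + 4·7 + 9)/6 = 42/6 = 7; σ²_E = ((9−5)/6)² = 0.444
te_F = (13 + 4·14 + 15)/6 = 84/6 = 14; σ²_F = ((15−13)/6)² = 0.111
te_G = (1 + 4·2 + 9)/6 = 18/6 = 3; σ²_G = ((9−1)/6)² = 1.778
te_H = (6 + 4·11 + 28)/6 = 78/6 = 13; σ²_H = ((28−6)/6)² = 13.444
te_I = (7 + 4·12 + 23)/6 = 78/6 = 13; σ²_I = ((23−7)/6)² = 7.111

Forward pass:
ES_A = 0; EF_A = 9
ES_B = 0; EF_B = 14
ES_C = 9; EF_C = 9+9 = 18
ES_D = 14; EF_D = 14+9 = 23
ES_E = 9; EF_E = 9+7 = 16
ES_F = 23; EF_F = 23+14 = 37
ES_G = max(EF_B=14, EF_C=18) = 18; EF_G = 18+3 = 21
ES_H = max(EF_B=14, EF_D=23) = 23; EF_H = 23+13 = 36
ES_I = max(EF_C=18, EF_E=16, EF_F=37, EF_G=21, EF_H=36) = 37; EF_I = 37+13 = 50
Expected project duration μ = 50 weeks. Critical path: B → D → F → I.

Variance along critical path = 1.778 + 0.111 + 0.111 + 7.111 = 9.111; σ = 3.018 weeks.
D = μ + z·σ = 50 + 1.036·3.018 = 53.1 weeks

53.1 weeks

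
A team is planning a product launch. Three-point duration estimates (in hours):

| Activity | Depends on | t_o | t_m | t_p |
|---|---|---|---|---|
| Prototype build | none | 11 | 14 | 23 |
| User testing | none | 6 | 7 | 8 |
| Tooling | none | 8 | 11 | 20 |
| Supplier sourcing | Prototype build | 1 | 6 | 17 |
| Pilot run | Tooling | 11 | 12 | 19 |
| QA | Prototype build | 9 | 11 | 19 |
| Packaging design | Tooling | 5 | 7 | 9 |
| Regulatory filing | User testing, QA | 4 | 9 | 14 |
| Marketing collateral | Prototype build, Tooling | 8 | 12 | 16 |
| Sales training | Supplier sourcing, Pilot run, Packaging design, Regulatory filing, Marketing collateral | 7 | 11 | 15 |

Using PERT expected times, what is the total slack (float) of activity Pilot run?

11 hours

te_Prototype build = (11 + 4·14 + 23)/6 = 90/6 = 15
te_User testing = (6 + 4·7 + 8)/6 = 42/6 = 7
te_Tooling = (8 + 4·11 + 20)/6 = 72/6 = 12
te_Supplier sourcing = (1 + 4·6 + 17)/6 = 42/6 = 7
te_Pilot run = (11 + 4·12 + 19)/6 = 78/6 = 13
te_QA = (9 + 4·11 + 19)/6 = 72/6 = 12
te_Packaging design = (5 + 4·7 + 9)/6 = 42/6 = 7
te_Regulatory filing = (4 + 4·9 + 14)/6 = 54/6 = 9
te_Marketing collateral = (8 + 4·12 + 16)/6 = 72/6 = 12
te_Sales training = (7 + 4·11 + 15)/6 = 66/6 = 11

Forward pass:
ES_Prototype build = 0; EF_Prototype build = 15
ES_User testing = 0; EF_User testing = 7
ES_Tooling = 0; EF_Tooling = 12
ES_Supplier sourcing = 15; EF_Supplier sourcing = 15+7 = 22
ES_Pilot run = 12; EF_Pilot run = 12+13 = 25
ES_QA = 15; EF_QA = 15+12 = 27
ES_Packaging design = 12; EF_Packaging design = 12+7 = 19
ES_Regulatory filing = max(EF_User testing=7, EF_QA=27) = 27; EF_Regulatory filing = 27+9 = 36
ES_Marketing collateral = max(EF_Prototype build=15, EF_Tooling=12) = 15; EF_Marketing collateral = 15+12 = 27
ES_Sales training = max(EF_Supplier sourcing=22, EF_Pilot run=25, EF_Packaging design=19, EF_Regulatory filing=36, EF_Marketing collateral=27) = 36; EF_Sales training = 36+11 = 47
Expected project duration μ = 47 hours. Critical path: Prototype build → QA → Regulatory filing → Sales training.

Backward pass:
LF_Sales training = 47; LS_Sales training = 47−11 = 36
LF_Marketing collateral = LS_Sales training = 36; LS_Marketing collateral = 36−12 = 24
LF_Regulatory filing = LS_Sales training = 36; LS_Regulatory filing = 36−9 = 27
LF_Packaging design = LS_Sales training = 36; LS_Packaging design = 36−7 = 29
LF_QA = LS_Regulatory filing = 27; LS_QA = 27−12 = 15
LF_Pilot run = LS_Sales training = 36; LS_Pilot run = 36−13 = 23
LF_Supplier sourcing = LS_Sales training = 36; LS_Supplier sourcing = 36−7 = 29
LF_Tooling = min(LS_Pilot run=23, LS_Packaging design=29, LS_Marketing collateral=24) = 23; LS_Tooling = 23−12 = 11
LF_User testing = LS_Regulatory filing = 27; LS_User testing = 27−7 = 20
LF_Prototype build = min(LS_Supplier sourcing=29, LS_QA=15, LS_Marketing collateral=24) = 15; LS_Prototype build = 15−15 = 0
Slack_Pilot run = LS_Pilot run − ES_Pilot run = 23 − 12 = 11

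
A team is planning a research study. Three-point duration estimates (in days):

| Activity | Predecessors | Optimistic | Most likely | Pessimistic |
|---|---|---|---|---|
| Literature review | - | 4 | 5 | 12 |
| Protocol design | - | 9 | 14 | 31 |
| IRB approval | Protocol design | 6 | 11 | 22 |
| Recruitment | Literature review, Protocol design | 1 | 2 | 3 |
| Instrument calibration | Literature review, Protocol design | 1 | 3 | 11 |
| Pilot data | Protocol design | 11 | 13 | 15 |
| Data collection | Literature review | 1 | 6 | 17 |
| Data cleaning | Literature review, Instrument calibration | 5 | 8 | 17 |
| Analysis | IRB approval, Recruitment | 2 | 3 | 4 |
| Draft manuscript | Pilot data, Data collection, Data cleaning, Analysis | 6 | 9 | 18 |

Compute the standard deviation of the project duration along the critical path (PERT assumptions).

te_Literature review = (4 + 4·5 + 12)/6 = 36/6 = 6; σ²_Literature review = ((12−4)/6)² = 1.778
te_Protocol design = (9 + 4·14 + 31)/6 = 96/6 = 16; σ²_Protocol design = ((31−9)/6)² = 13.444
te_IRB approval = (6 + 4·11 + 22)/6 = 72/6 = 12; σ²_IRB approval = ((22−6)/6)² = 7.111
te_Recruitment = (1 + 4·2 + 3)/6 = 12/6 = 2; σ²_Recruitment = ((3−1)/6)² = 0.111
te_Instrument calibration = (1 + 4·3 + 11)/6 = 24/6 = 4; σ²_Instrument calibration = ((11−1)/6)² = 2.778
te_Pilot data = (11 + 4·13 + 15)/6 = 78/6 = 13; σ²_Pilot data = ((15−11)/6)² = 0.444
te_Data collection = (1 + 4·6 + 17)/6 = 42/6 = 7; σ²_Data collection = ((17−1)/6)² = 7.111
te_Data cleaning = (5 + 4·8 + 17)/6 = 54/6 = 9; σ²_Data cleaning = ((17−5)/6)² = 4.000
te_Analysis = (2 + 4·3 + 4)/6 = 18/6 = 3; σ²_Analysis = ((4−2)/6)² = 0.111
te_Draft manuscript = (6 + 4·9 + 18)/6 = 60/6 = 10; σ²_Draft manuscript = ((18−6)/6)² = 4.000

Forward pass:
ES_Literature review = 0; EF_Literature review = 6
ES_Protocol design = 0; EF_Protocol design = 16
ES_IRB approval = 16; EF_IRB approval = 16+12 = 28
ES_Recruitment = max(EF_Literature review=6, EF_Protocol design=16) = 16; EF_Recruitment = 16+2 = 18
ES_Instrument calibration = max(EF_Literature review=6, EF_Protocol design=16) = 16; EF_Instrument calibration = 16+4 = 20
ES_Pilot data = 16; EF_Pilot data = 16+13 = 29
ES_Data collection = 6; EF_Data collection = 6+7 = 13
ES_Data cleaning = max(EF_Literature review=6, EF_Instrument calibration=20) = 20; EF_Data cleaning = 20+9 = 29
ES_Analysis = max(EF_IRB approval=28, EF_Recruitment=18) = 28; EF_Analysis = 28+3 = 31
ES_Draft manuscript = max(EF_Pilot data=29, EF_Data collection=13, EF_Data cleaning=29, EF_Analysis=31) = 31; EF_Draft manuscript = 31+10 = 41
Expected project duration μ = 41 days. Critical path: Protocol design → IRB approval → Analysis → Draft manuscript.

Variance along critical path = 13.444 + 7.111 + 0.111 + 4.000 = 24.667
σ = √24.667 = 4.967 days

4.97 days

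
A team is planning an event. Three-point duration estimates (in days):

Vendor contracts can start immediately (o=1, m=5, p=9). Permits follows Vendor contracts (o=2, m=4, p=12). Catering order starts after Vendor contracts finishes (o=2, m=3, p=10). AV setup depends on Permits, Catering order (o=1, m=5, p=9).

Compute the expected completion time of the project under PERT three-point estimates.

te_Vendor contracts = (1 + 4·5 + 9)/6 = 30/6 = 5
te_Permits = (2 + 4·4 + 12)/6 = 30/6 = 5
te_Catering order = (2 + 4·3 + 10)/6 = 24/6 = 4
te_AV setup = (1 + 4·5 + 9)/6 = 30/6 = 5

Forward pass:
ES_Vendor contracts = 0; EF_Vendor contracts = 5
ES_Permits = 5; EF_Permits = 5+5 = 10
ES_Catering order = 5; EF_Catering order = 5+4 = 9
ES_AV setup = max(EF_Permits=10, EF_Catering order=9) = 10; EF_AV setup = 10+5 = 15
Expected project duration μ = 15 days. Critical path: Vendor contracts → Permits → AV setup.

15 days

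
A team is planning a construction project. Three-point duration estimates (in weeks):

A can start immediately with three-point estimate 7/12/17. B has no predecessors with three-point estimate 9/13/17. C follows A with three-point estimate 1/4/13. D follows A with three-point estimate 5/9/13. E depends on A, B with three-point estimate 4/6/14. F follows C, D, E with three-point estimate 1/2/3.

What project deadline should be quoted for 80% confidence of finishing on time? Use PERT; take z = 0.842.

te_A = (7 + 4·12 + 17)/6 = 72/6 = 12; σ²_A = ((17−7)/6)² = 2.778
te_B = (9 + 4·13 + 17)/6 = 78/6 = 13; σ²_B = ((17−9)/6)² = 1.778
te_C = (1 + 4·4 + 13)/6 = 30/6 = 5; σ²_C = ((13−1)/6)² = 4.000
te_D = (5 + 4·9 + 13)/6 = 54/6 = 9; σ²_D = ((13−5)/6)² = 1.778
te_E = (4 + 4·6 + 14)/6 = 42/6 = 7; σ²_E = ((14−4)/6)² = 2.778
te_F = (1 + 4·2 + 3)/6 = 12/6 = 2; σ²_F = ((3−1)/6)² = 0.111

Forward pass:
ES_A = 0; EF_A = 12
ES_B = 0; EF_B = 13
ES_C = 12; EF_C = 12+5 = 17
ES_D = 12; EF_D = 12+9 = 21
ES_E = max(EF_A=12, EF_B=13) = 13; EF_E = 13+7 = 20
ES_F = max(EF_C=17, EF_D=21, EF_E=20) = 21; EF_F = 21+2 = 23
Expected project duration μ = 23 weeks. Critical path: A → D → F.

Variance along critical path = 2.778 + 1.778 + 0.111 = 4.667; σ = 2.160 weeks.
D = μ + z·σ = 23 + 0.842·2.160 = 24.8 weeks

24.8 weeks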